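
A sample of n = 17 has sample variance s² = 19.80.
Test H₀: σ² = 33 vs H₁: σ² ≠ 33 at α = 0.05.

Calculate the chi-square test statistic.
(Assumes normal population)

df = n - 1 = 16
χ² = (n-1)s²/σ₀² = 16×19.80/33 = 9.6000
Critical values: χ²_{0.975,16} = 6.908, χ²_{0.025,16} = 28.845
Rejection region: χ² < 6.908 or χ² > 28.845
Decision: fail to reject H₀

Answer: χ² = 9.6000, fail to reject H₀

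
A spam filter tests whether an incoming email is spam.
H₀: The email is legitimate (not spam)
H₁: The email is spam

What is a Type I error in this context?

A Type I error (probability α) occurs when we reject a true H₀.
A Type II error (probability β) occurs when we fail to reject a false H₀.

Answer: Marking a legitimate email as spam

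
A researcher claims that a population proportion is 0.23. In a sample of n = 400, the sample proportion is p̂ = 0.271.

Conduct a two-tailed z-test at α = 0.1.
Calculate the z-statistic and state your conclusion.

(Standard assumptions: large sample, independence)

Answer: z = 1.9485, reject H₀

Derivation:
H₀: p = 0.23, H₁: p ≠ 0.23
Standard error: SE = √(p₀(1-p₀)/n) = √(0.23×0.77/400) = 0.021042
z-statistic: z = (p̂ - p₀)/SE = (0.271 - 0.23)/0.021042 = 1.9485
Critical value: z_0.05 = ±1.645
p-value = 0.0514
Decision: reject H₀ at α = 0.1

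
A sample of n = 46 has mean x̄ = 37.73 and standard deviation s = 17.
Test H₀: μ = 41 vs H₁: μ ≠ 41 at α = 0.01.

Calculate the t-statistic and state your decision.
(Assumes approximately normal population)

Answer: t = -1.3046, fail to reject H₀

Derivation:
df = n - 1 = 45
SE = s/√n = 17/√46 = 2.5065
t = (x̄ - μ₀)/SE = (37.73 - 41)/2.5065 = -1.3046
Critical value: t_{0.005,45} = ±2.690
p-value ≈ 0.1987
Decision: fail to reject H₀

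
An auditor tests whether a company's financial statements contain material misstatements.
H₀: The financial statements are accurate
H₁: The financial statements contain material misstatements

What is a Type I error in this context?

Type I error: rejecting H₀ when it is actually true (false positive).
Type II error: failing to reject H₀ when H₁ is actually true (false negative).

Answer: Concluding the statements are misstated when they are actually accurate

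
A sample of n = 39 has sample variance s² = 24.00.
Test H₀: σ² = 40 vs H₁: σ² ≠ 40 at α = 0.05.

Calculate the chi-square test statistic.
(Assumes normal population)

df = n - 1 = 38
χ² = (n-1)s²/σ₀² = 38×24.00/40 = 22.8000
Critical values: χ²_{0.975,38} = 22.878, χ²_{0.025,38} = 56.896
Rejection region: χ² < 22.878 or χ² > 56.896
Decision: reject H₀

Answer: χ² = 22.8000, reject H₀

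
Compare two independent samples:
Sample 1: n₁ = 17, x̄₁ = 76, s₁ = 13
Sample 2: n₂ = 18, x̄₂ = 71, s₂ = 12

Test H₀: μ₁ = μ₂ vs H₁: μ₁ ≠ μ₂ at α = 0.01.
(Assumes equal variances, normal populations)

Answer: t = 1.1832, fail to reject H₀

Derivation:
Pooled variance: s²_p = [16×13² + 17×12²]/(33) = 156.1212
s_p = 12.4948
SE = s_p×√(1/n₁ + 1/n₂) = 12.4948×√(1/17 + 1/18) = 4.2257
t = (x̄₁ - x̄₂)/SE = (76 - 71)/4.2257 = 1.1832
df = 33, t-critical = ±2.733
Decision: fail to reject H₀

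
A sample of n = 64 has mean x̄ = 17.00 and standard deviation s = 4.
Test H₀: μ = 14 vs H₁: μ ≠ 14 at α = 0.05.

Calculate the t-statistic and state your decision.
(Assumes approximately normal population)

Answer: t = 6.0000, reject H₀

Derivation:
df = n - 1 = 63
SE = s/√n = 4/√64 = 0.5000
t = (x̄ - μ₀)/SE = (17.00 - 14)/0.5000 = 6.0000
Critical value: t_{0.025,63} = ±1.998
p-value < 0.0001
Decision: reject H₀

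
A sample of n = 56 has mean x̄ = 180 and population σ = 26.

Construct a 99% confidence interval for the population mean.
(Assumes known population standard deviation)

Answer: (171.0499, 188.9501)

Derivation:
Confidence level: 99%, α = 0.01
z_0.005 = 2.576
SE = σ/√n = 26/√56 = 3.4744
Margin of error = 2.576 × 3.4744 = 8.9501
CI: x̄ ± margin = 180 ± 8.9501
CI: (171.0499, 188.9501)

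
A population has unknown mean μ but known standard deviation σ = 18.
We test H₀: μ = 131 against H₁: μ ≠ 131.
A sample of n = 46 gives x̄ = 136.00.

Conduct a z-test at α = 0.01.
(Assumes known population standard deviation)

Standard error: SE = σ/√n = 18/√46 = 2.6540
z-statistic: z = (x̄ - μ₀)/SE = (136.00 - 131)/2.6540 = 1.8839
Critical value: ±2.576
p-value = 0.0596
Decision: fail to reject H₀

Answer: z = 1.8839, fail to reject H₀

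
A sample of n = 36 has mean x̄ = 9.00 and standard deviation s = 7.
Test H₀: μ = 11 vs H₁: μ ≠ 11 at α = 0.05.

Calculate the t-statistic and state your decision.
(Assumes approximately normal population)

df = n - 1 = 35
SE = s/√n = 7/√36 = 1.1667
t = (x̄ - μ₀)/SE = (9.00 - 11)/1.1667 = -1.7142
Critical value: t_{0.025,35} = ±2.030
p-value ≈ 0.0953
Decision: fail to reject H₀

Answer: t = -1.7142, fail to reject H₀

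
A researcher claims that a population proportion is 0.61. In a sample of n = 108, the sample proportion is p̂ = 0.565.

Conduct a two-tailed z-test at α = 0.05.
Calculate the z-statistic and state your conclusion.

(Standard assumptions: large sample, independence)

H₀: p = 0.61, H₁: p ≠ 0.61
Standard error: SE = √(p₀(1-p₀)/n) = √(0.61×0.39/108) = 0.046934
z-statistic: z = (p̂ - p₀)/SE = (0.565 - 0.61)/0.046934 = -0.9588
Critical value: z_0.025 = ±1.960
p-value = 0.3377
Decision: fail to reject H₀ at α = 0.05

Answer: z = -0.9588, fail to reject H₀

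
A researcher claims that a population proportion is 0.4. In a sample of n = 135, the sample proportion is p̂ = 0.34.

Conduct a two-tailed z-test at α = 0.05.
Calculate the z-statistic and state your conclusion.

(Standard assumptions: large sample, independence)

H₀: p = 0.4, H₁: p ≠ 0.4
Standard error: SE = √(p₀(1-p₀)/n) = √(0.4×0.6/135) = 0.042164
z-statistic: z = (p̂ - p₀)/SE = (0.34 - 0.4)/0.042164 = -1.4230
Critical value: z_0.025 = ±1.960
p-value = 0.1547
Decision: fail to reject H₀ at α = 0.05

Answer: z = -1.4230, fail to reject H₀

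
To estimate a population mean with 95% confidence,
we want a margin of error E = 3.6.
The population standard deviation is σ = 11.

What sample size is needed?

Answer: n = 36

Derivation:
z_0.025 = 1.960
n = (z×σ/E)² = (1.960×11/3.6)²
n = 35.8668
Round up: n = 36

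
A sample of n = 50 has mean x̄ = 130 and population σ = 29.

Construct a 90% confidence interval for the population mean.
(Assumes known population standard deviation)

Confidence level: 90%, α = 0.1
z_0.05 = 1.645
SE = σ/√n = 29/√50 = 4.1012
Margin of error = 1.645 × 4.1012 = 6.7465
CI: x̄ ± margin = 130 ± 6.7465
CI: (123.2535, 136.7465)

Answer: (123.2535, 136.7465)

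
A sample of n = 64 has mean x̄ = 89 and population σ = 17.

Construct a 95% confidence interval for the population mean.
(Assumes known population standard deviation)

Confidence level: 95%, α = 0.05
z_0.025 = 1.960
SE = σ/√n = 17/√64 = 2.1250
Margin of error = 1.960 × 2.1250 = 4.1650
CI: x̄ ± margin = 89 ± 4.1650
CI: (84.8350, 93.1650)

Answer: (84.8350, 93.1650)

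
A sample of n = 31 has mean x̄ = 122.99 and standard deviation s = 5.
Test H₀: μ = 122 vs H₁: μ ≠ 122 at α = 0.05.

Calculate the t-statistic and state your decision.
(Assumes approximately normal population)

Answer: t = 1.1024, fail to reject H₀

Derivation:
df = n - 1 = 30
SE = s/√n = 5/√31 = 0.8980
t = (x̄ - μ₀)/SE = (122.99 - 122)/0.8980 = 1.1024
Critical value: t_{0.025,30} = ±2.042
p-value ≈ 0.2791
Decision: fail to reject H₀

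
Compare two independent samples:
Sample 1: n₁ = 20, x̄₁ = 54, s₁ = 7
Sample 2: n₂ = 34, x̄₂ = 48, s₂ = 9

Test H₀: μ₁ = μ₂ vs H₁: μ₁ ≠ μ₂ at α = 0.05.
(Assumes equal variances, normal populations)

Answer: t = 2.5575, reject H₀

Derivation:
Pooled variance: s²_p = [19×7² + 33×9²]/(52) = 69.3077
s_p = 8.3251
SE = s_p×√(1/n₁ + 1/n₂) = 8.3251×√(1/20 + 1/34) = 2.3460
t = (x̄₁ - x̄₂)/SE = (54 - 48)/2.3460 = 2.5575
df = 52, t-critical = ±2.007
Decision: reject H₀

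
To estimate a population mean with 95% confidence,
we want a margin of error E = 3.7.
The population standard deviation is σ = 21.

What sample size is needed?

z_0.025 = 1.960
n = (z×σ/E)² = (1.960×21/3.7)²
n = 123.7506
Round up: n = 124

Answer: n = 124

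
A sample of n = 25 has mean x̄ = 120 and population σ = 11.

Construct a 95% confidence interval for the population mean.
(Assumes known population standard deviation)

Answer: (115.6880, 124.3120)

Derivation:
Confidence level: 95%, α = 0.05
z_0.025 = 1.960
SE = σ/√n = 11/√25 = 2.2000
Margin of error = 1.960 × 2.2000 = 4.3120
CI: x̄ ± margin = 120 ± 4.3120
CI: (115.6880, 124.3120)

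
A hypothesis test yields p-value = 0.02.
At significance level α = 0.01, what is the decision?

Answer: fail to reject H₀

Derivation:
Compare p-value to α:
0.02 ≥ 0.01
Decision: fail to reject H₀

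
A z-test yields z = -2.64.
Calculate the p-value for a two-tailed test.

For z = -2.64:
p = 2×P(Z > |-2.64|) = 2×(1 - Φ(2.64)) = 0.0083

Answer: p-value ≈ 0.0083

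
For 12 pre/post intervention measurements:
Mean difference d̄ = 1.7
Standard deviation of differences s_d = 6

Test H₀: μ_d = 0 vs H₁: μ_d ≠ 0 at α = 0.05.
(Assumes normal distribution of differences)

Answer: t = 0.9815, fail to reject H₀

Derivation:
df = n - 1 = 11
SE = s_d/√n = 6/√12 = 1.7321
t = d̄/SE = 1.7/1.7321 = 0.9815
Critical value: t_{0.025,11} = ±2.201
p-value ≈ 0.3474
Decision: fail to reject H₀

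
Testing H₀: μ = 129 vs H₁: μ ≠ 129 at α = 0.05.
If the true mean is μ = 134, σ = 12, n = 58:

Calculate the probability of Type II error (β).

SE = σ/√n = 12/√58 = 1.5757
Critical values: μ₀ ± z_0.025×SE = 129 ± 1.960×1.5757
Acceptance region: (125.9116, 132.0884)
Under H₁ (μ = 134): z_high = (132.0884 - 134)/1.5757 = -1.2132, z_low = (125.9116 - 134)/1.5757 = -5.1332
β = P(not reject | H₁) = Φ(-1.2132) - Φ(-5.1332) ≈ 0.1125

Answer: β ≈ 0.1125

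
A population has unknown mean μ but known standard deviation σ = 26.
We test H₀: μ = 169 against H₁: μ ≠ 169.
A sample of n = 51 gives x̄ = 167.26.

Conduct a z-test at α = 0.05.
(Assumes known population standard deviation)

Standard error: SE = σ/√n = 26/√51 = 3.6407
z-statistic: z = (x̄ - μ₀)/SE = (167.26 - 169)/3.6407 = -0.4779
Critical value: ±1.960
p-value = 0.6327
Decision: fail to reject H₀

Answer: z = -0.4779, fail to reject H₀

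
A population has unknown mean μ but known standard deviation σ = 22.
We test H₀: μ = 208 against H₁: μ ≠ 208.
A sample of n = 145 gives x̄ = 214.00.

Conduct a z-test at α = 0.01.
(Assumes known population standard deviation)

Standard error: SE = σ/√n = 22/√145 = 1.8270
z-statistic: z = (x̄ - μ₀)/SE = (214.00 - 208)/1.8270 = 3.2841
Critical value: ±2.576
p-value = 0.0010
Decision: reject H₀

Answer: z = 3.2841, reject H₀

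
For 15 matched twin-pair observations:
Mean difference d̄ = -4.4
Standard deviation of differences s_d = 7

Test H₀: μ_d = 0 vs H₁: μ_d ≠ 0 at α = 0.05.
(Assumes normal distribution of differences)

Answer: t = -2.4344, reject H₀

Derivation:
df = n - 1 = 14
SE = s_d/√n = 7/√15 = 1.8074
t = d̄/SE = -4.4/1.8074 = -2.4344
Critical value: t_{0.025,14} = ±2.145
p-value ≈ 0.0289
Decision: reject H₀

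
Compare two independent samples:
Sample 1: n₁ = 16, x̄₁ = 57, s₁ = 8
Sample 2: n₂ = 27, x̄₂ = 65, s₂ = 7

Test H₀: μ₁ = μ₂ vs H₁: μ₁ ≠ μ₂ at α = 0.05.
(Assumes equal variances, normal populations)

Pooled variance: s²_p = [15×8² + 26×7²]/(41) = 54.4878
s_p = 7.3816
SE = s_p×√(1/n₁ + 1/n₂) = 7.3816×√(1/16 + 1/27) = 2.3289
t = (x̄₁ - x̄₂)/SE = (57 - 65)/2.3289 = -3.4351
df = 41, t-critical = ±2.020
Decision: reject H₀

Answer: t = -3.4351, reject H₀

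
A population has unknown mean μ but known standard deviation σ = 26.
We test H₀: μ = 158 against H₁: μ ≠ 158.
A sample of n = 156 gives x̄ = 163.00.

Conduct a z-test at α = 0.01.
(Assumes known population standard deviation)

Answer: z = 2.4019, fail to reject H₀

Derivation:
Standard error: SE = σ/√n = 26/√156 = 2.0817
z-statistic: z = (x̄ - μ₀)/SE = (163.00 - 158)/2.0817 = 2.4019
Critical value: ±2.576
p-value = 0.0163
Decision: fail to reject H₀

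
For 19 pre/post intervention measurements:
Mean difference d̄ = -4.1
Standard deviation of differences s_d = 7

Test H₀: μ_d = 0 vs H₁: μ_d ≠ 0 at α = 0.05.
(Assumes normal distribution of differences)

df = n - 1 = 18
SE = s_d/√n = 7/√19 = 1.6059
t = d̄/SE = -4.1/1.6059 = -2.5531
Critical value: t_{0.025,18} = ±2.101
p-value ≈ 0.0200
Decision: reject H₀

Answer: t = -2.5531, reject H₀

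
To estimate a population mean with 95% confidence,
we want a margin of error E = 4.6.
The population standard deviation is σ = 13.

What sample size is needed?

Answer: n = 31

Derivation:
z_0.025 = 1.960
n = (z×σ/E)² = (1.960×13/4.6)²
n = 30.6820
Round up: n = 31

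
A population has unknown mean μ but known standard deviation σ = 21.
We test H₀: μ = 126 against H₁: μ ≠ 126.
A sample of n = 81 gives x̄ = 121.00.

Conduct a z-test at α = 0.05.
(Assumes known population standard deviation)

Standard error: SE = σ/√n = 21/√81 = 2.3333
z-statistic: z = (x̄ - μ₀)/SE = (121.00 - 126)/2.3333 = -2.1429
Critical value: ±1.960
p-value = 0.0321
Decision: reject H₀

Answer: z = -2.1429, reject H₀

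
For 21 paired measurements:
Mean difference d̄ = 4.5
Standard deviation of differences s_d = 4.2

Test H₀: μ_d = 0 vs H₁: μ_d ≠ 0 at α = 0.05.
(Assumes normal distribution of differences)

df = n - 1 = 20
SE = s_d/√n = 4.2/√21 = 0.9165
t = d̄/SE = 4.5/0.9165 = 4.9100
Critical value: t_{0.025,20} = ±2.086
p-value ≈ 0.0001
Decision: reject H₀

Answer: t = 4.9100, reject H₀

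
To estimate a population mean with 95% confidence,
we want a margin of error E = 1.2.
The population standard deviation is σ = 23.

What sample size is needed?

Answer: n = 1412

Derivation:
z_0.025 = 1.960
n = (z×σ/E)² = (1.960×23/1.2)²
n = 1411.2544
Round up: n = 1412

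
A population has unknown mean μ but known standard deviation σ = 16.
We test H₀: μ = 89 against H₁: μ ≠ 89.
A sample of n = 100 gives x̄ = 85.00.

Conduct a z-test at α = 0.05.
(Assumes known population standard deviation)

Answer: z = -2.5000, reject H₀

Derivation:
Standard error: SE = σ/√n = 16/√100 = 1.6000
z-statistic: z = (x̄ - μ₀)/SE = (85.00 - 89)/1.6000 = -2.5000
Critical value: ±1.960
p-value = 0.0124
Decision: reject H₀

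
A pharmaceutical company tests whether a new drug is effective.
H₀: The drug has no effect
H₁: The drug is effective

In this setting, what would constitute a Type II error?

Answer: Failing to detect the drug's effect when it actually works

Derivation:
Type I error (α): Rejecting H₀ when H₀ is true
Type II error (β): Failing to reject H₀ when H₁ is true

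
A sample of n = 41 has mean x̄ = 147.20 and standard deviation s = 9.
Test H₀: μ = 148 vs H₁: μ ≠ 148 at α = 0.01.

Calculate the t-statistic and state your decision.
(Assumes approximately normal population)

Answer: t = -0.5692, fail to reject H₀

Derivation:
df = n - 1 = 40
SE = s/√n = 9/√41 = 1.4056
t = (x̄ - μ₀)/SE = (147.20 - 148)/1.4056 = -0.5692
Critical value: t_{0.005,40} = ±2.704
p-value ≈ 0.5724
Decision: fail to reject H₀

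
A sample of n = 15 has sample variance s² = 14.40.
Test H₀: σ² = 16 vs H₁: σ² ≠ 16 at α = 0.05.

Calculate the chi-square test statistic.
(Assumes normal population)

Answer: χ² = 12.6000, fail to reject H₀

Derivation:
df = n - 1 = 14
χ² = (n-1)s²/σ₀² = 14×14.40/16 = 12.6000
Critical values: χ²_{0.975,14} = 5.629, χ²_{0.025,14} = 26.119
Rejection region: χ² < 5.629 or χ² > 26.119
Decision: fail to reject H₀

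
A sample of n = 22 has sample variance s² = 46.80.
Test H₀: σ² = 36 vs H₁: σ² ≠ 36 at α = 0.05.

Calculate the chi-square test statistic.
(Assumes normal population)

Answer: χ² = 27.3000, fail to reject H₀

Derivation:
df = n - 1 = 21
χ² = (n-1)s²/σ₀² = 21×46.80/36 = 27.3000
Critical values: χ²_{0.975,21} = 10.283, χ²_{0.025,21} = 35.479
Rejection region: χ² < 10.283 or χ² > 35.479
Decision: fail to reject H₀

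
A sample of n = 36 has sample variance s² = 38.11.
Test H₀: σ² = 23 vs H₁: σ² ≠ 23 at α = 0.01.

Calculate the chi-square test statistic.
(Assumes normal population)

Answer: χ² = 57.9935, fail to reject H₀

Derivation:
df = n - 1 = 35
χ² = (n-1)s²/σ₀² = 35×38.11/23 = 57.9935
Critical values: χ²_{0.995,35} = 17.192, χ²_{0.005,35} = 60.275
Rejection region: χ² < 17.192 or χ² > 60.275
Decision: fail to reject H₀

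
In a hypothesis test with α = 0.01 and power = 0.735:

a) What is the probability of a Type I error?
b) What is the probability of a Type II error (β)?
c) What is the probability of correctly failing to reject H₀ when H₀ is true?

a) Type I error probability = α = 0.01
b) Power = P(reject H₀ | H₁ true) = 1 - β = 0.735, so Type II error probability = β = 1 - Power = 0.265
c) P(fail to reject H₀ | H₀ true) = 1 - α = 0.99

Answer: a) 0.01, b) 0.265, c) 0.99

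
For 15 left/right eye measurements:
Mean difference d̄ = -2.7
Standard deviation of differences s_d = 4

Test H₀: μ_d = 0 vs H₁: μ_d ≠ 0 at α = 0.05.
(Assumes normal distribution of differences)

df = n - 1 = 14
SE = s_d/√n = 4/√15 = 1.0328
t = d̄/SE = -2.7/1.0328 = -2.6143
Critical value: t_{0.025,14} = ±2.145
p-value ≈ 0.0204
Decision: reject H₀

Answer: t = -2.6143, reject H₀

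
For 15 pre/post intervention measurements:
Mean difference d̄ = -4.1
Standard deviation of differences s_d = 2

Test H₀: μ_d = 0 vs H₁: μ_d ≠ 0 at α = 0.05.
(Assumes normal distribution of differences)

df = n - 1 = 14
SE = s_d/√n = 2/√15 = 0.5164
t = d̄/SE = -4.1/0.5164 = -7.9396
Critical value: t_{0.025,14} = ±2.145
p-value < 0.0001
Decision: reject H₀

Answer: t = -7.9396, reject H₀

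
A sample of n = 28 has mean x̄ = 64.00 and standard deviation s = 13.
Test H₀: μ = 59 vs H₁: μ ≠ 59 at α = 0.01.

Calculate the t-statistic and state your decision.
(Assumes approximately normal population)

df = n - 1 = 27
SE = s/√n = 13/√28 = 2.4568
t = (x̄ - μ₀)/SE = (64.00 - 59)/2.4568 = 2.0352
Critical value: t_{0.005,27} = ±2.771
p-value ≈ 0.0518
Decision: fail to reject H₀

Answer: t = 2.0352, fail to reject H₀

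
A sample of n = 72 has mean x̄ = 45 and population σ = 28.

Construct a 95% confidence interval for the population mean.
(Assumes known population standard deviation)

Confidence level: 95%, α = 0.05
z_0.025 = 1.960
SE = σ/√n = 28/√72 = 3.2998
Margin of error = 1.960 × 3.2998 = 6.4676
CI: x̄ ± margin = 45 ± 6.4676
CI: (38.5324, 51.4676)

Answer: (38.5324, 51.4676)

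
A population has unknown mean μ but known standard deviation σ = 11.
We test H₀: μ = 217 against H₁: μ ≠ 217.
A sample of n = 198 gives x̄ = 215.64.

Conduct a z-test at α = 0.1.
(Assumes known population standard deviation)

Standard error: SE = σ/√n = 11/√198 = 0.7817
z-statistic: z = (x̄ - μ₀)/SE = (215.64 - 217)/0.7817 = -1.7398
Critical value: ±1.645
p-value = 0.0819
Decision: reject H₀

Answer: z = -1.7398, reject H₀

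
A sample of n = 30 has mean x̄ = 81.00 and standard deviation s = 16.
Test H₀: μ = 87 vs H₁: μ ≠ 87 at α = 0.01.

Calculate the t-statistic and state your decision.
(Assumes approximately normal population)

df = n - 1 = 29
SE = s/√n = 16/√30 = 2.9212
t = (x̄ - μ₀)/SE = (81.00 - 87)/2.9212 = -2.0540
Critical value: t_{0.005,29} = ±2.756
p-value ≈ 0.0491
Decision: fail to reject H₀

Answer: t = -2.0540, fail to reject H₀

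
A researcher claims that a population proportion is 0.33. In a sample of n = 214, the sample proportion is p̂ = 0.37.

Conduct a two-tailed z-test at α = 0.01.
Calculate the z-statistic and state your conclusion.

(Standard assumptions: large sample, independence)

H₀: p = 0.33, H₁: p ≠ 0.33
Standard error: SE = √(p₀(1-p₀)/n) = √(0.33×0.67/214) = 0.032143
z-statistic: z = (p̂ - p₀)/SE = (0.37 - 0.33)/0.032143 = 1.2444
Critical value: z_0.005 = ±2.576
p-value = 0.2134
Decision: fail to reject H₀ at α = 0.01

Answer: z = 1.2444, fail to reject H₀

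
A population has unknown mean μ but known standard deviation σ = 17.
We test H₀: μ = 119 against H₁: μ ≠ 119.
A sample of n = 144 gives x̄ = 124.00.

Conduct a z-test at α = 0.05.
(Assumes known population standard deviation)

Answer: z = 3.5293, reject H₀

Derivation:
Standard error: SE = σ/√n = 17/√144 = 1.4167
z-statistic: z = (x̄ - μ₀)/SE = (124.00 - 119)/1.4167 = 3.5293
Critical value: ±1.960
p-value = 0.0004
Decision: reject H₀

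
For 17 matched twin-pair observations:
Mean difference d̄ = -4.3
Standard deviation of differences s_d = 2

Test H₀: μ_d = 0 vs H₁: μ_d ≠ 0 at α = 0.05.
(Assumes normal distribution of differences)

df = n - 1 = 16
SE = s_d/√n = 2/√17 = 0.4851
t = d̄/SE = -4.3/0.4851 = -8.8642
Critical value: t_{0.025,16} = ±2.120
p-value < 0.0001
Decision: reject H₀

Answer: t = -8.8642, reject H₀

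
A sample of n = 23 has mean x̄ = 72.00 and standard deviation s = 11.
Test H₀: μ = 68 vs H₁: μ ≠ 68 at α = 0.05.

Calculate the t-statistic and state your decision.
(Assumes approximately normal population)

df = n - 1 = 22
SE = s/√n = 11/√23 = 2.2937
t = (x̄ - μ₀)/SE = (72.00 - 68)/2.2937 = 1.7439
Critical value: t_{0.025,22} = ±2.074
p-value ≈ 0.0951
Decision: fail to reject H₀

Answer: t = 1.7439, fail to reject H₀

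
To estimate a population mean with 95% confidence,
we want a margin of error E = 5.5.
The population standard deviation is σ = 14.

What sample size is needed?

Answer: n = 25

Derivation:
z_0.025 = 1.960
n = (z×σ/E)² = (1.960×14/5.5)²
n = 24.8910
Round up: n = 25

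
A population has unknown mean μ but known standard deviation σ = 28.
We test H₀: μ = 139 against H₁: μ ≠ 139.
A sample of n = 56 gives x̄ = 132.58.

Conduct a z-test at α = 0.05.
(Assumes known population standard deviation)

Standard error: SE = σ/√n = 28/√56 = 3.7417
z-statistic: z = (x̄ - μ₀)/SE = (132.58 - 139)/3.7417 = -1.7158
Critical value: ±1.960
p-value = 0.0862
Decision: fail to reject H₀

Answer: z = -1.7158, fail to reject H₀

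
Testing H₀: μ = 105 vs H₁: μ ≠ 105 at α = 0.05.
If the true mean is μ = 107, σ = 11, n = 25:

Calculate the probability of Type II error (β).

Answer: β ≈ 0.8513

Derivation:
SE = σ/√n = 11/√25 = 2.2000
Critical values: μ₀ ± z_0.025×SE = 105 ± 1.960×2.2000
Acceptance region: (100.6880, 109.3120)
Under H₁ (μ = 107): z_high = (109.3120 - 107)/2.2000 = 1.0509, z_low = (100.6880 - 107)/2.2000 = -2.8691
β = P(not reject | H₁) = Φ(1.0509) - Φ(-2.8691) ≈ 0.8513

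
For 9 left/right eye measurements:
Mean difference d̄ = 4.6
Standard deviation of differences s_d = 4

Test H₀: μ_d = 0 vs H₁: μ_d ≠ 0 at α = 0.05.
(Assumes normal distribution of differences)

df = n - 1 = 8
SE = s_d/√n = 4/√9 = 1.3333
t = d̄/SE = 4.6/1.3333 = 3.4501
Critical value: t_{0.025,8} = ±2.306
p-value ≈ 0.0087
Decision: reject H₀

Answer: t = 3.4501, reject H₀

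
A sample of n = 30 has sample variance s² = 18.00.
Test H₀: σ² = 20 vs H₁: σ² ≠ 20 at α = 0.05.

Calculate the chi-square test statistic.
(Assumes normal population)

df = n - 1 = 29
χ² = (n-1)s²/σ₀² = 29×18.00/20 = 26.1000
Critical values: χ²_{0.975,29} = 16.047, χ²_{0.025,29} = 45.722
Rejection region: χ² < 16.047 or χ² > 45.722
Decision: fail to reject H₀

Answer: χ² = 26.1000, fail to reject H₀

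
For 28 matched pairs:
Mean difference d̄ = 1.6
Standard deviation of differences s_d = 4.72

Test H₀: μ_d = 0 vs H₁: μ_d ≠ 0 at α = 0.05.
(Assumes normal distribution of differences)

Answer: t = 1.7937, fail to reject H₀

Derivation:
df = n - 1 = 27
SE = s_d/√n = 4.72/√28 = 0.8920
t = d̄/SE = 1.6/0.8920 = 1.7937
Critical value: t_{0.025,27} = ±2.052
p-value ≈ 0.0841
Decision: fail to reject H₀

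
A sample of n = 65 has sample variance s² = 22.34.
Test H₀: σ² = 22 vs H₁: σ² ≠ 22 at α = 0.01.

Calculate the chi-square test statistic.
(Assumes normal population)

Answer: χ² = 64.9891, fail to reject H₀

Derivation:
df = n - 1 = 64
χ² = (n-1)s²/σ₀² = 64×22.34/22 = 64.9891
Critical values: χ²_{0.995,64} = 38.610, χ²_{0.005,64} = 96.878
Rejection region: χ² < 38.610 or χ² > 96.878
Decision: fail to reject H₀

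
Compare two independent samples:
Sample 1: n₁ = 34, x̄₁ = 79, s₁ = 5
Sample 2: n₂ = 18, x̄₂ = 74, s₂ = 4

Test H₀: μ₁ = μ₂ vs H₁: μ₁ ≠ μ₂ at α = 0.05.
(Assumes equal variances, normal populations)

Answer: t = 3.6622, reject H₀

Derivation:
Pooled variance: s²_p = [33×5² + 17×4²]/(50) = 21.9400
s_p = 4.6840
SE = s_p×√(1/n₁ + 1/n₂) = 4.6840×√(1/34 + 1/18) = 1.3653
t = (x̄₁ - x̄₂)/SE = (79 - 74)/1.3653 = 3.6622
df = 50, t-critical = ±2.009
Decision: reject H₀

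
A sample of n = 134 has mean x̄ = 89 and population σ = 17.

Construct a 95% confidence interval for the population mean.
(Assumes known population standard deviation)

Confidence level: 95%, α = 0.05
z_0.025 = 1.960
SE = σ/√n = 17/√134 = 1.4686
Margin of error = 1.960 × 1.4686 = 2.8785
CI: x̄ ± margin = 89 ± 2.8785
CI: (86.1215, 91.8785)

Answer: (86.1215, 91.8785)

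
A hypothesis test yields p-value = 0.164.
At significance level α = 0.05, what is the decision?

Compare p-value to α:
0.164 ≥ 0.05
Decision: fail to reject H₀

Answer: fail to reject H₀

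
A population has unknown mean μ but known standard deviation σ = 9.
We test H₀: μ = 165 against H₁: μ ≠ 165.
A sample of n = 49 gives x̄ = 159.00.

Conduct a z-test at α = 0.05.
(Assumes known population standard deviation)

Standard error: SE = σ/√n = 9/√49 = 1.2857
z-statistic: z = (x̄ - μ₀)/SE = (159.00 - 165)/1.2857 = -4.6667
Critical value: ±1.960
p-value < 0.0001
Decision: reject H₀

Answer: z = -4.6667, reject H₀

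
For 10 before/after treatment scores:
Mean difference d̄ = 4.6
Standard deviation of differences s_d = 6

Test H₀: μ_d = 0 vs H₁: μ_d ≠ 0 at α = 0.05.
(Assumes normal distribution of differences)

Answer: t = 2.4244, reject H₀

Derivation:
df = n - 1 = 9
SE = s_d/√n = 6/√10 = 1.8974
t = d̄/SE = 4.6/1.8974 = 2.4244
Critical value: t_{0.025,9} = ±2.262
p-value ≈ 0.0383
Decision: reject H₀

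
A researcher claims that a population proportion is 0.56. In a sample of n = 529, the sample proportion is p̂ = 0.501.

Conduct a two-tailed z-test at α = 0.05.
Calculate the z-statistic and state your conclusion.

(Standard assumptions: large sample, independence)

Answer: z = -2.7338, reject H₀

Derivation:
H₀: p = 0.56, H₁: p ≠ 0.56
Standard error: SE = √(p₀(1-p₀)/n) = √(0.56×0.44/529) = 0.021582
z-statistic: z = (p̂ - p₀)/SE = (0.501 - 0.56)/0.021582 = -2.7338
Critical value: z_0.025 = ±1.960
p-value = 0.0063
Decision: reject H₀ at α = 0.05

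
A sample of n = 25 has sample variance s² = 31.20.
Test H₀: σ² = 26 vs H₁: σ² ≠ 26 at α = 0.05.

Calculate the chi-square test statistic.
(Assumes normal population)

df = n - 1 = 24
χ² = (n-1)s²/σ₀² = 24×31.20/26 = 28.8000
Critical values: χ²_{0.975,24} = 12.401, χ²_{0.025,24} = 39.364
Rejection region: χ² < 12.401 or χ² > 39.364
Decision: fail to reject H₀

Answer: χ² = 28.8000, fail to reject H₀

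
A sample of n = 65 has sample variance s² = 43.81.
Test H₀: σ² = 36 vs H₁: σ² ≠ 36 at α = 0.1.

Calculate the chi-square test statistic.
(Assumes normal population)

Answer: χ² = 77.8844, fail to reject H₀

Derivation:
df = n - 1 = 64
χ² = (n-1)s²/σ₀² = 64×43.81/36 = 77.8844
Critical values: χ²_{0.95,64} = 46.595, χ²_{0.05,64} = 83.675
Rejection region: χ² < 46.595 or χ² > 83.675
Decision: fail to reject H₀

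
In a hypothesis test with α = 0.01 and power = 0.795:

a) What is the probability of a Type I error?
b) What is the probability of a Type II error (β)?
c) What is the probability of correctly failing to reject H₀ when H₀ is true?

Answer: a) 0.01, b) 0.205, c) 0.99

Derivation:
a) Type I error probability = α = 0.01
b) Power = P(reject H₀ | H₁ true) = 1 - β = 0.795, so Type II error probability = β = 1 - Power = 0.205
c) P(fail to reject H₀ | H₀ true) = 1 - α = 0.99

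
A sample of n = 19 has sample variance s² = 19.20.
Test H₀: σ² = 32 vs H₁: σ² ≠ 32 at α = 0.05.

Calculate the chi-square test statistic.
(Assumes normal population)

df = n - 1 = 18
χ² = (n-1)s²/σ₀² = 18×19.20/32 = 10.8000
Critical values: χ²_{0.975,18} = 8.231, χ²_{0.025,18} = 31.526
Rejection region: χ² < 8.231 or χ² > 31.526
Decision: fail to reject H₀

Answer: χ² = 10.8000, fail to reject H₀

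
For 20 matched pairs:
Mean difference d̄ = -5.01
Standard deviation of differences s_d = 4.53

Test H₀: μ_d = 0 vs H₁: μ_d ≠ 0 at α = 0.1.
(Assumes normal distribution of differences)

Answer: t = -4.9462, reject H₀

Derivation:
df = n - 1 = 19
SE = s_d/√n = 4.53/√20 = 1.0129
t = d̄/SE = -5.01/1.0129 = -4.9462
Critical value: t_{0.05,19} = ±1.729
p-value ≈ 0.0001
Decision: reject H₀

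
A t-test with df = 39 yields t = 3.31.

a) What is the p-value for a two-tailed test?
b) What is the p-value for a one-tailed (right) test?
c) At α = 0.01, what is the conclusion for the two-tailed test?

Answer: a) 0.0020, b) 0.0010, c) reject H₀

Derivation:
Using t-distribution with df = 39:
a) Two-tailed: p = 2×P(T > 3.31) = 0.0020
b) One-tailed: p = P(T > 3.31) = 0.0010
c) 0.0020 < 0.01, reject H₀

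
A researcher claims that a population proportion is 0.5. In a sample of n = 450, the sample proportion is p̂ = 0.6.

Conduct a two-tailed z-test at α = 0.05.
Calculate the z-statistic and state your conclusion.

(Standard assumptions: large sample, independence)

H₀: p = 0.5, H₁: p ≠ 0.5
Standard error: SE = √(p₀(1-p₀)/n) = √(0.5×0.5/450) = 0.023570
z-statistic: z = (p̂ - p₀)/SE = (0.6 - 0.5)/0.023570 = 4.2427
Critical value: z_0.025 = ±1.960
p-value < 0.0001
Decision: reject H₀ at α = 0.05

Answer: z = 4.2427, reject H₀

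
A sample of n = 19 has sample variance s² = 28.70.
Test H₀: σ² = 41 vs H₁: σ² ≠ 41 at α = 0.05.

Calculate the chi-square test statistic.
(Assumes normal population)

Answer: χ² = 12.6000, fail to reject H₀

Derivation:
df = n - 1 = 18
χ² = (n-1)s²/σ₀² = 18×28.70/41 = 12.6000
Critical values: χ²_{0.975,18} = 8.231, χ²_{0.025,18} = 31.526
Rejection region: χ² < 8.231 or χ² > 31.526
Decision: fail to reject H₀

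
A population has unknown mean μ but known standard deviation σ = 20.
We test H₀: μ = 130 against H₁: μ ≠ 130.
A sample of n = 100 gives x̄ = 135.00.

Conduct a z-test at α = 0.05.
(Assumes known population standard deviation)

Standard error: SE = σ/√n = 20/√100 = 2.0000
z-statistic: z = (x̄ - μ₀)/SE = (135.00 - 130)/2.0000 = 2.5000
Critical value: ±1.960
p-value = 0.0124
Decision: reject H₀

Answer: z = 2.5000, reject H₀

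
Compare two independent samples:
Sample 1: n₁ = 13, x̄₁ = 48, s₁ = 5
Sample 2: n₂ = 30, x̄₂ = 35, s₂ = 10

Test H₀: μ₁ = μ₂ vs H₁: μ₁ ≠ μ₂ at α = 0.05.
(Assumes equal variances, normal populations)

Pooled variance: s²_p = [12×5² + 29×10²]/(41) = 78.0488
s_p = 8.8345
SE = s_p×√(1/n₁ + 1/n₂) = 8.8345×√(1/13 + 1/30) = 2.9335
t = (x̄₁ - x̄₂)/SE = (48 - 35)/2.9335 = 4.4316
df = 41, t-critical = ±2.020
Decision: reject H₀

Answer: t = 4.4316, reject H₀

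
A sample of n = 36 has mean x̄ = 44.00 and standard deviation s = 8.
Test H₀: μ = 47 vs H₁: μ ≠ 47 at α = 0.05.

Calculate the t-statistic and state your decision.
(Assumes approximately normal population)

Answer: t = -2.2501, reject H₀

Derivation:
df = n - 1 = 35
SE = s/√n = 8/√36 = 1.3333
t = (x̄ - μ₀)/SE = (44.00 - 47)/1.3333 = -2.2501
Critical value: t_{0.025,35} = ±2.030
p-value ≈ 0.0308
Decision: reject H₀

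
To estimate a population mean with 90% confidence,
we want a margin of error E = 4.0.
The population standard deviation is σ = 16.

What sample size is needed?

Answer: n = 44

Derivation:
z_0.05 = 1.645
n = (z×σ/E)² = (1.645×16/4.0)²
n = 43.2964
Round up: n = 44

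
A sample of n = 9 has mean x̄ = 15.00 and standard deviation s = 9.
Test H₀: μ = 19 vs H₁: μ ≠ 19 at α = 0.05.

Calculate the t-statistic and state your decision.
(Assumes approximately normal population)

Answer: t = -1.3333, fail to reject H₀

Derivation:
df = n - 1 = 8
SE = s/√n = 9/√9 = 3.0000
t = (x̄ - μ₀)/SE = (15.00 - 19)/3.0000 = -1.3333
Critical value: t_{0.025,8} = ±2.306
p-value ≈ 0.2191
Decision: fail to reject H₀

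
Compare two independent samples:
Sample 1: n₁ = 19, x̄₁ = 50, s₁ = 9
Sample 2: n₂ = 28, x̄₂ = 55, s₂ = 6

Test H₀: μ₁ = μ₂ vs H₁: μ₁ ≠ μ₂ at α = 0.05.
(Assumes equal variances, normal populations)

Pooled variance: s²_p = [18×9² + 27×6²]/(45) = 54.0000
s_p = 7.3485
SE = s_p×√(1/n₁ + 1/n₂) = 7.3485×√(1/19 + 1/28) = 2.1842
t = (x̄₁ - x̄₂)/SE = (50 - 55)/2.1842 = -2.2892
df = 45, t-critical = ±2.014
Decision: reject H₀

Answer: t = -2.2892, reject H₀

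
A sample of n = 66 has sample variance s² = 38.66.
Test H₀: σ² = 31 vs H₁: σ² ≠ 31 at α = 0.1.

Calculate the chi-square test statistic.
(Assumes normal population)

df = n - 1 = 65
χ² = (n-1)s²/σ₀² = 65×38.66/31 = 81.0613
Critical values: χ²_{0.95,65} = 47.450, χ²_{0.05,65} = 84.821
Rejection region: χ² < 47.450 or χ² > 84.821
Decision: fail to reject H₀

Answer: χ² = 81.0613, fail to reject H₀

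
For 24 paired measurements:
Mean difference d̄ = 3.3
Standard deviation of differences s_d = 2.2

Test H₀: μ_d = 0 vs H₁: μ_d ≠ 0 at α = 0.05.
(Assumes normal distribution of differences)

Answer: t = 7.3480, reject H₀

Derivation:
df = n - 1 = 23
SE = s_d/√n = 2.2/√24 = 0.4491
t = d̄/SE = 3.3/0.4491 = 7.3480
Critical value: t_{0.025,23} = ±2.069
p-value < 0.0001
Decision: reject H₀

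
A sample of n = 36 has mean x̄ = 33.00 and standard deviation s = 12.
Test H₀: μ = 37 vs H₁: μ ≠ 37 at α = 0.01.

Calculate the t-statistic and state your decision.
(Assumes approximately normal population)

df = n - 1 = 35
SE = s/√n = 12/√36 = 2.0000
t = (x̄ - μ₀)/SE = (33.00 - 37)/2.0000 = -2.0000
Critical value: t_{0.005,35} = ±2.724
p-value ≈ 0.0533
Decision: fail to reject H₀

Answer: t = -2.0000, fail to reject H₀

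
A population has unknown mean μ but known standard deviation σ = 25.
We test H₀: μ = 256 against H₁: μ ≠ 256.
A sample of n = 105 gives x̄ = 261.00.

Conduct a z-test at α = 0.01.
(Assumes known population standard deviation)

Answer: z = 2.0493, fail to reject H₀

Derivation:
Standard error: SE = σ/√n = 25/√105 = 2.4398
z-statistic: z = (x̄ - μ₀)/SE = (261.00 - 256)/2.4398 = 2.0493
Critical value: ±2.576
p-value = 0.0404
Decision: fail to reject H₀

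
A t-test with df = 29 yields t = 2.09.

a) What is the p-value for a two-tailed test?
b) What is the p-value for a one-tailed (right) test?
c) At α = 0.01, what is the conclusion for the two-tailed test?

Answer: a) 0.0455, b) 0.0227, c) fail to reject H₀

Derivation:
Using t-distribution with df = 29:
a) Two-tailed: p = 2×P(T > 2.09) = 0.0455
b) One-tailed: p = P(T > 2.09) = 0.0227
c) 0.0455 ≥ 0.01, fail to reject H₀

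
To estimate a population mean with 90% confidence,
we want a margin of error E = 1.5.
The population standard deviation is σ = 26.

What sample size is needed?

Answer: n = 814

Derivation:
z_0.05 = 1.645
n = (z×σ/E)² = (1.645×26/1.5)²
n = 813.0102
Round up: n = 814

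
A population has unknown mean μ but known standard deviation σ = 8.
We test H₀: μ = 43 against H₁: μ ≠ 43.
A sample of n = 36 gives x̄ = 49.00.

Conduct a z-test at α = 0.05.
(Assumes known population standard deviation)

Standard error: SE = σ/√n = 8/√36 = 1.3333
z-statistic: z = (x̄ - μ₀)/SE = (49.00 - 43)/1.3333 = 4.5001
Critical value: ±1.960
p-value < 0.0001
Decision: reject H₀

Answer: z = 4.5001, reject H₀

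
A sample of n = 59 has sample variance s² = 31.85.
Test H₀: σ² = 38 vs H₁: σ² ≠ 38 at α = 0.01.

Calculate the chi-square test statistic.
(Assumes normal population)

df = n - 1 = 58
χ² = (n-1)s²/σ₀² = 58×31.85/38 = 48.6132
Critical values: χ²_{0.995,58} = 34.008, χ²_{0.005,58} = 89.477
Rejection region: χ² < 34.008 or χ² > 89.477
Decision: fail to reject H₀

Answer: χ² = 48.6132, fail to reject H₀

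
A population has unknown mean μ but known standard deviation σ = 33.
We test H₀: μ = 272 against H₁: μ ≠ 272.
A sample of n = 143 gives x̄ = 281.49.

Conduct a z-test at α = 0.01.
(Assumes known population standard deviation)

Answer: z = 3.4389, reject H₀

Derivation:
Standard error: SE = σ/√n = 33/√143 = 2.7596
z-statistic: z = (x̄ - μ₀)/SE = (281.49 - 272)/2.7596 = 3.4389
Critical value: ±2.576
p-value = 0.0006
Decision: reject H₀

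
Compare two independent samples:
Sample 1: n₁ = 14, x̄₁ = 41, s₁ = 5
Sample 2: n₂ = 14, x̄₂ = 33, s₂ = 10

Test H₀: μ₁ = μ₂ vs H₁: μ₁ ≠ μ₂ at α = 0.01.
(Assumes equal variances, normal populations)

Answer: t = 2.6773, fail to reject H₀

Derivation:
Pooled variance: s²_p = [13×5² + 13×10²]/(26) = 62.5000
s_p = 7.9057
SE = s_p×√(1/n₁ + 1/n₂) = 7.9057×√(1/14 + 1/14) = 2.9881
t = (x̄₁ - x̄₂)/SE = (41 - 33)/2.9881 = 2.6773
df = 26, t-critical = ±2.779
Decision: fail to reject H₀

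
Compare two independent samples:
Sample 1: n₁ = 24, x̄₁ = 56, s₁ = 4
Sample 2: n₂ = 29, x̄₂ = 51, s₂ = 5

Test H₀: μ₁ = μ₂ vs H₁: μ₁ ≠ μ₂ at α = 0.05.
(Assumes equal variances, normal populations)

Answer: t = 3.9595, reject H₀

Derivation:
Pooled variance: s²_p = [23×4² + 28×5²]/(51) = 20.9412
s_p = 4.5762
SE = s_p×√(1/n₁ + 1/n₂) = 4.5762×√(1/24 + 1/29) = 1.2628
t = (x̄₁ - x̄₂)/SE = (56 - 51)/1.2628 = 3.9595
df = 51, t-critical = ±2.008
Decision: reject H₀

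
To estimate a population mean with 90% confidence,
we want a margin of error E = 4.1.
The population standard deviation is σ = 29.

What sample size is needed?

z_0.05 = 1.645
n = (z×σ/E)² = (1.645×29/4.1)²
n = 135.3817
Round up: n = 136

Answer: n = 136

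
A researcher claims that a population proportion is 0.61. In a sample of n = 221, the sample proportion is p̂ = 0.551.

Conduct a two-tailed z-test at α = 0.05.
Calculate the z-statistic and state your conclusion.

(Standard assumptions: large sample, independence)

H₀: p = 0.61, H₁: p ≠ 0.61
Standard error: SE = √(p₀(1-p₀)/n) = √(0.61×0.39/221) = 0.032810
z-statistic: z = (p̂ - p₀)/SE = (0.551 - 0.61)/0.032810 = -1.7982
Critical value: z_0.025 = ±1.960
p-value = 0.0721
Decision: fail to reject H₀ at α = 0.05

Answer: z = -1.7982, fail to reject H₀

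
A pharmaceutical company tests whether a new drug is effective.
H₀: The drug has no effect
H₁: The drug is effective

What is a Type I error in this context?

A Type I error (probability α) occurs when we reject a true H₀.
A Type II error (probability β) occurs when we fail to reject a false H₀.

Answer: Concluding the drug is effective when it actually has no effect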